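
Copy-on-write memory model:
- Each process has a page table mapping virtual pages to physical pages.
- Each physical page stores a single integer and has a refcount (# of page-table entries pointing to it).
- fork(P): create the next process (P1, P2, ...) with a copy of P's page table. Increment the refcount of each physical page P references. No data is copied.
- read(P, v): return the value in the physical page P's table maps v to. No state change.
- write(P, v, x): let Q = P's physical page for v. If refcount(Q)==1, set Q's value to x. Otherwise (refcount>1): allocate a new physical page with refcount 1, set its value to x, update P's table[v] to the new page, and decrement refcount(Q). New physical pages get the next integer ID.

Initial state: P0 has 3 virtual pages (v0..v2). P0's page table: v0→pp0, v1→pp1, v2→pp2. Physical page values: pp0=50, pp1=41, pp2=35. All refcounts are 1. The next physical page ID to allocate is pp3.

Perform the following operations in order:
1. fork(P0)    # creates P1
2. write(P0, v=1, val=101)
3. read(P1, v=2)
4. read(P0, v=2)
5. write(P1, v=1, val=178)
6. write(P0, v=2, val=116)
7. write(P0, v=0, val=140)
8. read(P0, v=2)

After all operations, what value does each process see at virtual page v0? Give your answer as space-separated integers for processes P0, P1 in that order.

Answer: 140 50

Derivation:
Op 1: fork(P0) -> P1. 3 ppages; refcounts: pp0:2 pp1:2 pp2:2
Op 2: write(P0, v1, 101). refcount(pp1)=2>1 -> COPY to pp3. 4 ppages; refcounts: pp0:2 pp1:1 pp2:2 pp3:1
Op 3: read(P1, v2) -> 35. No state change.
Op 4: read(P0, v2) -> 35. No state change.
Op 5: write(P1, v1, 178). refcount(pp1)=1 -> write in place. 4 ppages; refcounts: pp0:2 pp1:1 pp2:2 pp3:1
Op 6: write(P0, v2, 116). refcount(pp2)=2>1 -> COPY to pp4. 5 ppages; refcounts: pp0:2 pp1:1 pp2:1 pp3:1 pp4:1
Op 7: write(P0, v0, 140). refcount(pp0)=2>1 -> COPY to pp5. 6 ppages; refcounts: pp0:1 pp1:1 pp2:1 pp3:1 pp4:1 pp5:1
Op 8: read(P0, v2) -> 116. No state change.
P0: v0 -> pp5 = 140
P1: v0 -> pp0 = 50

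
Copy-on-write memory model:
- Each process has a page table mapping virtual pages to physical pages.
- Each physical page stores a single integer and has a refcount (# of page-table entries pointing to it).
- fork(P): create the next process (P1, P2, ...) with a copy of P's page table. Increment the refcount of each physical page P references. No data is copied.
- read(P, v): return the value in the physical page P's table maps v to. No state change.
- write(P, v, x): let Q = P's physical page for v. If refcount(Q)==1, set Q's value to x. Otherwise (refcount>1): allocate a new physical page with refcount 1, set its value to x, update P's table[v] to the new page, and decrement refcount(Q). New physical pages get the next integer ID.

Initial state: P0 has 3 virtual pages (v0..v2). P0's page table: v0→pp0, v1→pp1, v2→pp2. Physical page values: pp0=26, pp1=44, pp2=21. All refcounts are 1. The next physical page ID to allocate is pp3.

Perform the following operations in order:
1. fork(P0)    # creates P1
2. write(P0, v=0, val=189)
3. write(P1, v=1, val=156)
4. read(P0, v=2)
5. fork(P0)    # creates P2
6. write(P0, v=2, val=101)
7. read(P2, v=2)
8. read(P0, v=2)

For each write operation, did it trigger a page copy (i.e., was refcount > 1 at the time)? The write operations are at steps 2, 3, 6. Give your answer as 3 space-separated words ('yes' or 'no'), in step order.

Op 1: fork(P0) -> P1. 3 ppages; refcounts: pp0:2 pp1:2 pp2:2
Op 2: write(P0, v0, 189). refcount(pp0)=2>1 -> COPY to pp3. 4 ppages; refcounts: pp0:1 pp1:2 pp2:2 pp3:1
Op 3: write(P1, v1, 156). refcount(pp1)=2>1 -> COPY to pp4. 5 ppages; refcounts: pp0:1 pp1:1 pp2:2 pp3:1 pp4:1
Op 4: read(P0, v2) -> 21. No state change.
Op 5: fork(P0) -> P2. 5 ppages; refcounts: pp0:1 pp1:2 pp2:3 pp3:2 pp4:1
Op 6: write(P0, v2, 101). refcount(pp2)=3>1 -> COPY to pp5. 6 ppages; refcounts: pp0:1 pp1:2 pp2:2 pp3:2 pp4:1 pp5:1
Op 7: read(P2, v2) -> 21. No state change.
Op 8: read(P0, v2) -> 101. No state change.

yes yes yes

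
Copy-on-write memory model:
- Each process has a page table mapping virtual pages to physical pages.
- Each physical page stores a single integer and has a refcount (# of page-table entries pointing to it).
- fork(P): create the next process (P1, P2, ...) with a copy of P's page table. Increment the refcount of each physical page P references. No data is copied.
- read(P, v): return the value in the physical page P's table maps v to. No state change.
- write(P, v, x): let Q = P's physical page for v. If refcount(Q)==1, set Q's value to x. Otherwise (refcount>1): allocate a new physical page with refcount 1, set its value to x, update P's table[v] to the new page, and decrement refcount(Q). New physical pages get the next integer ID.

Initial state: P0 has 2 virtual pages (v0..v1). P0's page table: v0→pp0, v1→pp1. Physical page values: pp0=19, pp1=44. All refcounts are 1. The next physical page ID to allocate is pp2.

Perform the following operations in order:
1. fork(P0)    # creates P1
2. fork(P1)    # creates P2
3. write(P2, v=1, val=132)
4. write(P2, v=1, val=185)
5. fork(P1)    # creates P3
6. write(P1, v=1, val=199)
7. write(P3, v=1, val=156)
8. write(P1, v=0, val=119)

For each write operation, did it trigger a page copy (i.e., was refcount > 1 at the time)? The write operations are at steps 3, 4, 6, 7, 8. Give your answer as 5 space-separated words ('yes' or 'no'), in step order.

Op 1: fork(P0) -> P1. 2 ppages; refcounts: pp0:2 pp1:2
Op 2: fork(P1) -> P2. 2 ppages; refcounts: pp0:3 pp1:3
Op 3: write(P2, v1, 132). refcount(pp1)=3>1 -> COPY to pp2. 3 ppages; refcounts: pp0:3 pp1:2 pp2:1
Op 4: write(P2, v1, 185). refcount(pp2)=1 -> write in place. 3 ppages; refcounts: pp0:3 pp1:2 pp2:1
Op 5: fork(P1) -> P3. 3 ppages; refcounts: pp0:4 pp1:3 pp2:1
Op 6: write(P1, v1, 199). refcount(pp1)=3>1 -> COPY to pp3. 4 ppages; refcounts: pp0:4 pp1:2 pp2:1 pp3:1
Op 7: write(P3, v1, 156). refcount(pp1)=2>1 -> COPY to pp4. 5 ppages; refcounts: pp0:4 pp1:1 pp2:1 pp3:1 pp4:1
Op 8: write(P1, v0, 119). refcount(pp0)=4>1 -> COPY to pp5. 6 ppages; refcounts: pp0:3 pp1:1 pp2:1 pp3:1 pp4:1 pp5:1

yes no yes yes yes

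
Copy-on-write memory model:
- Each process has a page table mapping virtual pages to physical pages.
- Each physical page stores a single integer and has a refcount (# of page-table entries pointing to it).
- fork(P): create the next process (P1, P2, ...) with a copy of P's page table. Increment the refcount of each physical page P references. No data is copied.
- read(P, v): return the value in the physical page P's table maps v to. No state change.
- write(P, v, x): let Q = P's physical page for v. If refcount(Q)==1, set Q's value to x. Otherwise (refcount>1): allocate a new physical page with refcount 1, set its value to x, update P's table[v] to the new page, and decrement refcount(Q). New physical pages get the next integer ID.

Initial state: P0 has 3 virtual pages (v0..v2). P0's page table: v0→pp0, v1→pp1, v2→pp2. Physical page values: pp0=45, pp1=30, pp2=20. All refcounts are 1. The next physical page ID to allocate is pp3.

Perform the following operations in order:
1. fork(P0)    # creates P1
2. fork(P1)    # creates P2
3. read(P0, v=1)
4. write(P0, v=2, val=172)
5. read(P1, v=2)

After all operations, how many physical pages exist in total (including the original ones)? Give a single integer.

Answer: 4

Derivation:
Op 1: fork(P0) -> P1. 3 ppages; refcounts: pp0:2 pp1:2 pp2:2
Op 2: fork(P1) -> P2. 3 ppages; refcounts: pp0:3 pp1:3 pp2:3
Op 3: read(P0, v1) -> 30. No state change.
Op 4: write(P0, v2, 172). refcount(pp2)=3>1 -> COPY to pp3. 4 ppages; refcounts: pp0:3 pp1:3 pp2:2 pp3:1
Op 5: read(P1, v2) -> 20. No state change.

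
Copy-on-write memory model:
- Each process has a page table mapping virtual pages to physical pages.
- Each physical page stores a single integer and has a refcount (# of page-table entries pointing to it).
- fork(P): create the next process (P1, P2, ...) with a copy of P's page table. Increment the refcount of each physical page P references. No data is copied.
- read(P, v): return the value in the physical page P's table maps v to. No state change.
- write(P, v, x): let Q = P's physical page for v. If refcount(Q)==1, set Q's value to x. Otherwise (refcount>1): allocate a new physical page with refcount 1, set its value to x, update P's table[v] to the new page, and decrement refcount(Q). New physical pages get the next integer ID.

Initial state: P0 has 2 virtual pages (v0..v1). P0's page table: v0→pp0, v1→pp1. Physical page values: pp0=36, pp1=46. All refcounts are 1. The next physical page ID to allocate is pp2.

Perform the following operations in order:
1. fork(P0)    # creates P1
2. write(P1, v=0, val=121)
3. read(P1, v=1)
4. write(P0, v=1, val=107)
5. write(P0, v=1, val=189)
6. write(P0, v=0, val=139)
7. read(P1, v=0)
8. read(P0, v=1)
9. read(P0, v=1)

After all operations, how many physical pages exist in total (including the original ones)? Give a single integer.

Answer: 4

Derivation:
Op 1: fork(P0) -> P1. 2 ppages; refcounts: pp0:2 pp1:2
Op 2: write(P1, v0, 121). refcount(pp0)=2>1 -> COPY to pp2. 3 ppages; refcounts: pp0:1 pp1:2 pp2:1
Op 3: read(P1, v1) -> 46. No state change.
Op 4: write(P0, v1, 107). refcount(pp1)=2>1 -> COPY to pp3. 4 ppages; refcounts: pp0:1 pp1:1 pp2:1 pp3:1
Op 5: write(P0, v1, 189). refcount(pp3)=1 -> write in place. 4 ppages; refcounts: pp0:1 pp1:1 pp2:1 pp3:1
Op 6: write(P0, v0, 139). refcount(pp0)=1 -> write in place. 4 ppages; refcounts: pp0:1 pp1:1 pp2:1 pp3:1
Op 7: read(P1, v0) -> 121. No state change.
Op 8: read(P0, v1) -> 189. No state change.
Op 9: read(P0, v1) -> 189. No state change.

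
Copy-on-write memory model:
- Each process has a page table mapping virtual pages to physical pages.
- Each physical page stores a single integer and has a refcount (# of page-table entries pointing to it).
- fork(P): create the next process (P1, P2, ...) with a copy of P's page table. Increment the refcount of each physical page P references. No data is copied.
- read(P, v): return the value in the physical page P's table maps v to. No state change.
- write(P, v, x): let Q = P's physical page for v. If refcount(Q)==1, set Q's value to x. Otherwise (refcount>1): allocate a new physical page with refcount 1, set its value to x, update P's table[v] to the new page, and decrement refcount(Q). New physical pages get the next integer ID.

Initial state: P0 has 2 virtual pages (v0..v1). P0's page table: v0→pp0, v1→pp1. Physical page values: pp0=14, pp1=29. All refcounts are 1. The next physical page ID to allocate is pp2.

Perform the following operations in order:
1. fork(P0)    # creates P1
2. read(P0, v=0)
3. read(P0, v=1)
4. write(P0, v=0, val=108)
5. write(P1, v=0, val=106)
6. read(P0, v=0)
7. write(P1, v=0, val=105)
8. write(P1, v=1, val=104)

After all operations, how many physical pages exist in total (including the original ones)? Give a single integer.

Answer: 4

Derivation:
Op 1: fork(P0) -> P1. 2 ppages; refcounts: pp0:2 pp1:2
Op 2: read(P0, v0) -> 14. No state change.
Op 3: read(P0, v1) -> 29. No state change.
Op 4: write(P0, v0, 108). refcount(pp0)=2>1 -> COPY to pp2. 3 ppages; refcounts: pp0:1 pp1:2 pp2:1
Op 5: write(P1, v0, 106). refcount(pp0)=1 -> write in place. 3 ppages; refcounts: pp0:1 pp1:2 pp2:1
Op 6: read(P0, v0) -> 108. No state change.
Op 7: write(P1, v0, 105). refcount(pp0)=1 -> write in place. 3 ppages; refcounts: pp0:1 pp1:2 pp2:1
Op 8: write(P1, v1, 104). refcount(pp1)=2>1 -> COPY to pp3. 4 ppages; refcounts: pp0:1 pp1:1 pp2:1 pp3:1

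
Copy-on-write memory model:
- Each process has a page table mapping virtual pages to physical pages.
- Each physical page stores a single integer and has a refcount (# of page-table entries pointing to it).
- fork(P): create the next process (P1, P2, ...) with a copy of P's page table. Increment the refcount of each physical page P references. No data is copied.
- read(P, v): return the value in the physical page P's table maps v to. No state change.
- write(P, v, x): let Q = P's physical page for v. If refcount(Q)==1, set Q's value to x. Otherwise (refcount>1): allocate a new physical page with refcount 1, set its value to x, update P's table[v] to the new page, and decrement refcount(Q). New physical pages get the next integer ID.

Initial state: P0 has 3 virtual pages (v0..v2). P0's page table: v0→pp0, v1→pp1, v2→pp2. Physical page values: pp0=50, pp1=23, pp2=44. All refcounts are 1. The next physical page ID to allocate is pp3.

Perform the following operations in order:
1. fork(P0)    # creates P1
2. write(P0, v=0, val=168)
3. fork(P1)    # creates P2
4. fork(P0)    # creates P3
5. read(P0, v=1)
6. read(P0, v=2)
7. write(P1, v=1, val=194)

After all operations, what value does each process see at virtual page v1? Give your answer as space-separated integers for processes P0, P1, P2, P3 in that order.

Op 1: fork(P0) -> P1. 3 ppages; refcounts: pp0:2 pp1:2 pp2:2
Op 2: write(P0, v0, 168). refcount(pp0)=2>1 -> COPY to pp3. 4 ppages; refcounts: pp0:1 pp1:2 pp2:2 pp3:1
Op 3: fork(P1) -> P2. 4 ppages; refcounts: pp0:2 pp1:3 pp2:3 pp3:1
Op 4: fork(P0) -> P3. 4 ppages; refcounts: pp0:2 pp1:4 pp2:4 pp3:2
Op 5: read(P0, v1) -> 23. No state change.
Op 6: read(P0, v2) -> 44. No state change.
Op 7: write(P1, v1, 194). refcount(pp1)=4>1 -> COPY to pp4. 5 ppages; refcounts: pp0:2 pp1:3 pp2:4 pp3:2 pp4:1
P0: v1 -> pp1 = 23
P1: v1 -> pp4 = 194
P2: v1 -> pp1 = 23
P3: v1 -> pp1 = 23

Answer: 23 194 23 23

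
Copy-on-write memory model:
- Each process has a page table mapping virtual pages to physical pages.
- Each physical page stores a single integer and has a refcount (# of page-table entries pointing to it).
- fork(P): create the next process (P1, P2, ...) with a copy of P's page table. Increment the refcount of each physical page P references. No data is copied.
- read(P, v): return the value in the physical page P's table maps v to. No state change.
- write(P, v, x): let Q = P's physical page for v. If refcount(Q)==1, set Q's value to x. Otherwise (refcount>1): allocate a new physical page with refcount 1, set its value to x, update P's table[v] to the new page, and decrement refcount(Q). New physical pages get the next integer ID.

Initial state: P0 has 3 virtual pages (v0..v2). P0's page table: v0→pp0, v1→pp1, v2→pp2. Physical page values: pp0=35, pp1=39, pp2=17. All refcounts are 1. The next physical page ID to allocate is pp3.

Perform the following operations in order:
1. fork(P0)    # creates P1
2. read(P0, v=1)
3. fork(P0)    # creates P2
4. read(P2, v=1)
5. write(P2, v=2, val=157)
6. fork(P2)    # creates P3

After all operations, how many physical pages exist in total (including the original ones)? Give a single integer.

Answer: 4

Derivation:
Op 1: fork(P0) -> P1. 3 ppages; refcounts: pp0:2 pp1:2 pp2:2
Op 2: read(P0, v1) -> 39. No state change.
Op 3: fork(P0) -> P2. 3 ppages; refcounts: pp0:3 pp1:3 pp2:3
Op 4: read(P2, v1) -> 39. No state change.
Op 5: write(P2, v2, 157). refcount(pp2)=3>1 -> COPY to pp3. 4 ppages; refcounts: pp0:3 pp1:3 pp2:2 pp3:1
Op 6: fork(P2) -> P3. 4 ppages; refcounts: pp0:4 pp1:4 pp2:2 pp3:2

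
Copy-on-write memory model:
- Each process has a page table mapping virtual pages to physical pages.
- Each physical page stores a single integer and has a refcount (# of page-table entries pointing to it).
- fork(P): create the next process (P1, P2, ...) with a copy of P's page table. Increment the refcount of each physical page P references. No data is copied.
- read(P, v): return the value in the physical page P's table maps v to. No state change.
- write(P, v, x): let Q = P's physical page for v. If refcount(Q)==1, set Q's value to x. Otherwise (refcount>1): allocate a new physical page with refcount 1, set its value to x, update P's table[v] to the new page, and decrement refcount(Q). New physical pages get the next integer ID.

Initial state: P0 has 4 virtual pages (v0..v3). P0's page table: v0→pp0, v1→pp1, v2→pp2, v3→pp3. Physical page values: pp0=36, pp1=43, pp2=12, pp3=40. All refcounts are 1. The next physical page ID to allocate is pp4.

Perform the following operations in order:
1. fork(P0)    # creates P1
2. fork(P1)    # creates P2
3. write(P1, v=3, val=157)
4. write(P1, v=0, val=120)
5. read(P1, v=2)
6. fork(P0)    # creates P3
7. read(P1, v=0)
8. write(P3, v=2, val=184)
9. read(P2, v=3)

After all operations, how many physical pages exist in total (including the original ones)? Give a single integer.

Op 1: fork(P0) -> P1. 4 ppages; refcounts: pp0:2 pp1:2 pp2:2 pp3:2
Op 2: fork(P1) -> P2. 4 ppages; refcounts: pp0:3 pp1:3 pp2:3 pp3:3
Op 3: write(P1, v3, 157). refcount(pp3)=3>1 -> COPY to pp4. 5 ppages; refcounts: pp0:3 pp1:3 pp2:3 pp3:2 pp4:1
Op 4: write(P1, v0, 120). refcount(pp0)=3>1 -> COPY to pp5. 6 ppages; refcounts: pp0:2 pp1:3 pp2:3 pp3:2 pp4:1 pp5:1
Op 5: read(P1, v2) -> 12. No state change.
Op 6: fork(P0) -> P3. 6 ppages; refcounts: pp0:3 pp1:4 pp2:4 pp3:3 pp4:1 pp5:1
Op 7: read(P1, v0) -> 120. No state change.
Op 8: write(P3, v2, 184). refcount(pp2)=4>1 -> COPY to pp6. 7 ppages; refcounts: pp0:3 pp1:4 pp2:3 pp3:3 pp4:1 pp5:1 pp6:1
Op 9: read(P2, v3) -> 40. No state change.

Answer: 7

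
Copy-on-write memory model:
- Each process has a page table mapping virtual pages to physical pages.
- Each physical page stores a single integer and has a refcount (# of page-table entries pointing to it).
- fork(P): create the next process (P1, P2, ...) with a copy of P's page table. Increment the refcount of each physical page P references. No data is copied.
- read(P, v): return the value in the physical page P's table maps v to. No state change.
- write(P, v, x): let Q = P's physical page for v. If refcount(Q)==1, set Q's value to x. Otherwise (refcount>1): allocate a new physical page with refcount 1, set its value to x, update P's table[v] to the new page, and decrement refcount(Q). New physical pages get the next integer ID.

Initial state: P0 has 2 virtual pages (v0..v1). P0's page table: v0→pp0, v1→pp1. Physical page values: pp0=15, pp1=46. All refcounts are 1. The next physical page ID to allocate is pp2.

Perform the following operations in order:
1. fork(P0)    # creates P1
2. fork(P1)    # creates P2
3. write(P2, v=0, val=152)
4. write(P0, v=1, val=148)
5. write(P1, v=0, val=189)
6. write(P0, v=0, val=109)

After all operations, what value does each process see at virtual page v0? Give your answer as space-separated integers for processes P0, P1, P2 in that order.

Op 1: fork(P0) -> P1. 2 ppages; refcounts: pp0:2 pp1:2
Op 2: fork(P1) -> P2. 2 ppages; refcounts: pp0:3 pp1:3
Op 3: write(P2, v0, 152). refcount(pp0)=3>1 -> COPY to pp2. 3 ppages; refcounts: pp0:2 pp1:3 pp2:1
Op 4: write(P0, v1, 148). refcount(pp1)=3>1 -> COPY to pp3. 4 ppages; refcounts: pp0:2 pp1:2 pp2:1 pp3:1
Op 5: write(P1, v0, 189). refcount(pp0)=2>1 -> COPY to pp4. 5 ppages; refcounts: pp0:1 pp1:2 pp2:1 pp3:1 pp4:1
Op 6: write(P0, v0, 109). refcount(pp0)=1 -> write in place. 5 ppages; refcounts: pp0:1 pp1:2 pp2:1 pp3:1 pp4:1
P0: v0 -> pp0 = 109
P1: v0 -> pp4 = 189
P2: v0 -> pp2 = 152

Answer: 109 189 152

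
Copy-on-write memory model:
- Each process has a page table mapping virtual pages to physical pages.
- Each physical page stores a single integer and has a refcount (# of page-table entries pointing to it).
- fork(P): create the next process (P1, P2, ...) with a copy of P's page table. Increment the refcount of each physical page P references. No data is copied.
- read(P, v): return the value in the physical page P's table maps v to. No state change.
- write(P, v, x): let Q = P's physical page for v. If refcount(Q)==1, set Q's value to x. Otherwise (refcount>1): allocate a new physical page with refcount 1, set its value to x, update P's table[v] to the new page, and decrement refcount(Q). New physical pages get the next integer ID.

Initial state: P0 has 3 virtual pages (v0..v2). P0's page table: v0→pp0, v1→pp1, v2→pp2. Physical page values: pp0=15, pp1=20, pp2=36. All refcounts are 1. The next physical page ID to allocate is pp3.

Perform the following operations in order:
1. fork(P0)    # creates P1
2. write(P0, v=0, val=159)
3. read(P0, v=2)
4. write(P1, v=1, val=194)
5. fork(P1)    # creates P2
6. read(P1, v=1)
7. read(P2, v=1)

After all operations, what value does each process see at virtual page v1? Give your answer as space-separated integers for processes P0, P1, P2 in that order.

Answer: 20 194 194

Derivation:
Op 1: fork(P0) -> P1. 3 ppages; refcounts: pp0:2 pp1:2 pp2:2
Op 2: write(P0, v0, 159). refcount(pp0)=2>1 -> COPY to pp3. 4 ppages; refcounts: pp0:1 pp1:2 pp2:2 pp3:1
Op 3: read(P0, v2) -> 36. No state change.
Op 4: write(P1, v1, 194). refcount(pp1)=2>1 -> COPY to pp4. 5 ppages; refcounts: pp0:1 pp1:1 pp2:2 pp3:1 pp4:1
Op 5: fork(P1) -> P2. 5 ppages; refcounts: pp0:2 pp1:1 pp2:3 pp3:1 pp4:2
Op 6: read(P1, v1) -> 194. No state change.
Op 7: read(P2, v1) -> 194. No state change.
P0: v1 -> pp1 = 20
P1: v1 -> pp4 = 194
P2: v1 -> pp4 = 194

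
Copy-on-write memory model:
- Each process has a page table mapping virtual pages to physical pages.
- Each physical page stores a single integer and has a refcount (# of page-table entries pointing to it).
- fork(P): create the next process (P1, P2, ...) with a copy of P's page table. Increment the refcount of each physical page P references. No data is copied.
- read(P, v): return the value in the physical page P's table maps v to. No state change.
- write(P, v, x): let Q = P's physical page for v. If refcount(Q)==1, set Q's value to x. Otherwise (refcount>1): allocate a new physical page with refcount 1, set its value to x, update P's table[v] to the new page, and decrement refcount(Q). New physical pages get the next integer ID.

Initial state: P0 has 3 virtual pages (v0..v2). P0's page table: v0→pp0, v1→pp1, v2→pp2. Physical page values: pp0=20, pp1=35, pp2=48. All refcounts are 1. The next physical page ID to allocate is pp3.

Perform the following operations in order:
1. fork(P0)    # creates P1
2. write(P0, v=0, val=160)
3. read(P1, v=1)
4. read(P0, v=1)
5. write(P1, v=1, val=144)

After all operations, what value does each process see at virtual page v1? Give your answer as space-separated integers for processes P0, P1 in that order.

Answer: 35 144

Derivation:
Op 1: fork(P0) -> P1. 3 ppages; refcounts: pp0:2 pp1:2 pp2:2
Op 2: write(P0, v0, 160). refcount(pp0)=2>1 -> COPY to pp3. 4 ppages; refcounts: pp0:1 pp1:2 pp2:2 pp3:1
Op 3: read(P1, v1) -> 35. No state change.
Op 4: read(P0, v1) -> 35. No state change.
Op 5: write(P1, v1, 144). refcount(pp1)=2>1 -> COPY to pp4. 5 ppages; refcounts: pp0:1 pp1:1 pp2:2 pp3:1 pp4:1
P0: v1 -> pp1 = 35
P1: v1 -> pp4 = 144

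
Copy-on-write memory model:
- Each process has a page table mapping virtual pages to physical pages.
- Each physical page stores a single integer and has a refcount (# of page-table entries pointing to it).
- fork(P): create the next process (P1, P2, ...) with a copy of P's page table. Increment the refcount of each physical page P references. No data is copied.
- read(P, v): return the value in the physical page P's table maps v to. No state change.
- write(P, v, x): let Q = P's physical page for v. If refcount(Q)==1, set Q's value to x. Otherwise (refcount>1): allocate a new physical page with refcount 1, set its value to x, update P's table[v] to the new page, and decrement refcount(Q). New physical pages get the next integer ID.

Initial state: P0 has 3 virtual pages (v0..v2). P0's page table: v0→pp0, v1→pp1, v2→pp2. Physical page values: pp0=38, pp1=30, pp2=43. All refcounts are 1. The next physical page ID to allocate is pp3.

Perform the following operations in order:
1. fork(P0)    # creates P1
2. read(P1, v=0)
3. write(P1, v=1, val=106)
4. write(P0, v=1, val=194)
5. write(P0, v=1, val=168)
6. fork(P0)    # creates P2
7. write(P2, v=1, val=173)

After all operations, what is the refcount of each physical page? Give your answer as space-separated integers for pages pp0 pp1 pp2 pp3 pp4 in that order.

Op 1: fork(P0) -> P1. 3 ppages; refcounts: pp0:2 pp1:2 pp2:2
Op 2: read(P1, v0) -> 38. No state change.
Op 3: write(P1, v1, 106). refcount(pp1)=2>1 -> COPY to pp3. 4 ppages; refcounts: pp0:2 pp1:1 pp2:2 pp3:1
Op 4: write(P0, v1, 194). refcount(pp1)=1 -> write in place. 4 ppages; refcounts: pp0:2 pp1:1 pp2:2 pp3:1
Op 5: write(P0, v1, 168). refcount(pp1)=1 -> write in place. 4 ppages; refcounts: pp0:2 pp1:1 pp2:2 pp3:1
Op 6: fork(P0) -> P2. 4 ppages; refcounts: pp0:3 pp1:2 pp2:3 pp3:1
Op 7: write(P2, v1, 173). refcount(pp1)=2>1 -> COPY to pp4. 5 ppages; refcounts: pp0:3 pp1:1 pp2:3 pp3:1 pp4:1

Answer: 3 1 3 1 1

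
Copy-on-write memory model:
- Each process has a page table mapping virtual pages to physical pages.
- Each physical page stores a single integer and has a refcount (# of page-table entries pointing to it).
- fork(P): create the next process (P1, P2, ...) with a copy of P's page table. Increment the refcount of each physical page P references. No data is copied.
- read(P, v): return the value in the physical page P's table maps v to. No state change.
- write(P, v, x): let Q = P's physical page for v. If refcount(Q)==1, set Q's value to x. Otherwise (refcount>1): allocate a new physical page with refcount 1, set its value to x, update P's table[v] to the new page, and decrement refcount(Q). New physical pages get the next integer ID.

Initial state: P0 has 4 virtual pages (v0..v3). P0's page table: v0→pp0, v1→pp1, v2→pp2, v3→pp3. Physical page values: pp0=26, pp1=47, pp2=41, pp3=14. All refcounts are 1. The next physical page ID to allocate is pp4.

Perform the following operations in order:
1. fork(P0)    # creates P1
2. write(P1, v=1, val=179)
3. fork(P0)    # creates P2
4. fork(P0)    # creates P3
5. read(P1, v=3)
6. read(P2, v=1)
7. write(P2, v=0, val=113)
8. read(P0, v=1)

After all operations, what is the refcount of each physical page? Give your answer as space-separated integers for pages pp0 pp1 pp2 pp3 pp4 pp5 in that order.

Op 1: fork(P0) -> P1. 4 ppages; refcounts: pp0:2 pp1:2 pp2:2 pp3:2
Op 2: write(P1, v1, 179). refcount(pp1)=2>1 -> COPY to pp4. 5 ppages; refcounts: pp0:2 pp1:1 pp2:2 pp3:2 pp4:1
Op 3: fork(P0) -> P2. 5 ppages; refcounts: pp0:3 pp1:2 pp2:3 pp3:3 pp4:1
Op 4: fork(P0) -> P3. 5 ppages; refcounts: pp0:4 pp1:3 pp2:4 pp3:4 pp4:1
Op 5: read(P1, v3) -> 14. No state change.
Op 6: read(P2, v1) -> 47. No state change.
Op 7: write(P2, v0, 113). refcount(pp0)=4>1 -> COPY to pp5. 6 ppages; refcounts: pp0:3 pp1:3 pp2:4 pp3:4 pp4:1 pp5:1
Op 8: read(P0, v1) -> 47. No state change.

Answer: 3 3 4 4 1 1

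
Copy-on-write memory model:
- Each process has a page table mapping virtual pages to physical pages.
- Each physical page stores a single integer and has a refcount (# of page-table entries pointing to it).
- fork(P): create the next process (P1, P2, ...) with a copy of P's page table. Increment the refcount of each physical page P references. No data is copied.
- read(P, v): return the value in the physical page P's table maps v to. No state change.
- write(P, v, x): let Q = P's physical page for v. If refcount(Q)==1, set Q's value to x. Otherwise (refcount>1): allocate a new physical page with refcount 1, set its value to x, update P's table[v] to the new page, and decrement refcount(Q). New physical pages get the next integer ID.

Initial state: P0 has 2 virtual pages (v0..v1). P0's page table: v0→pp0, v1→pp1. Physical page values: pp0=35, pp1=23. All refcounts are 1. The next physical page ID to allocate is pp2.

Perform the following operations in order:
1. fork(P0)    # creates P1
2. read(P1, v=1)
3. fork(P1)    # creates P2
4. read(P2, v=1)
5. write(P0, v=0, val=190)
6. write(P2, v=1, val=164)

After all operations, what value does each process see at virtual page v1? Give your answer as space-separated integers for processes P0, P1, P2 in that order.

Op 1: fork(P0) -> P1. 2 ppages; refcounts: pp0:2 pp1:2
Op 2: read(P1, v1) -> 23. No state change.
Op 3: fork(P1) -> P2. 2 ppages; refcounts: pp0:3 pp1:3
Op 4: read(P2, v1) -> 23. No state change.
Op 5: write(P0, v0, 190). refcount(pp0)=3>1 -> COPY to pp2. 3 ppages; refcounts: pp0:2 pp1:3 pp2:1
Op 6: write(P2, v1, 164). refcount(pp1)=3>1 -> COPY to pp3. 4 ppages; refcounts: pp0:2 pp1:2 pp2:1 pp3:1
P0: v1 -> pp1 = 23
P1: v1 -> pp1 = 23
P2: v1 -> pp3 = 164

Answer: 23 23 164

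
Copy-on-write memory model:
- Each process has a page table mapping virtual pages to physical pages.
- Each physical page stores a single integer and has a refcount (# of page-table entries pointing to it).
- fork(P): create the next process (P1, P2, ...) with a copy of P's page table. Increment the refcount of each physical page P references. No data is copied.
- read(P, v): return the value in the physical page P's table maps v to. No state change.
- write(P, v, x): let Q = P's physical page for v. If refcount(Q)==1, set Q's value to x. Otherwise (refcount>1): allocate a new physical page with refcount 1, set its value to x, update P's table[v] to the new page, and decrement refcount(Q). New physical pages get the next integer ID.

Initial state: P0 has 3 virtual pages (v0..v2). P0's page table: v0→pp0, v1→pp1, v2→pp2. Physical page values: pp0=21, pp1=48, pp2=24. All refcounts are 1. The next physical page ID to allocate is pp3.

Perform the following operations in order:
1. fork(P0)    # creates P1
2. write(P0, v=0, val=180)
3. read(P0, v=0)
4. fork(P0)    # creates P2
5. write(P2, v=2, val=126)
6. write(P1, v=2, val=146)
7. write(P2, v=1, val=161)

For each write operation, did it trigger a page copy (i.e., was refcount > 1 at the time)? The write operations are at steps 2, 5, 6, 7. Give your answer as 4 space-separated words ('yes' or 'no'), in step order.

Op 1: fork(P0) -> P1. 3 ppages; refcounts: pp0:2 pp1:2 pp2:2
Op 2: write(P0, v0, 180). refcount(pp0)=2>1 -> COPY to pp3. 4 ppages; refcounts: pp0:1 pp1:2 pp2:2 pp3:1
Op 3: read(P0, v0) -> 180. No state change.
Op 4: fork(P0) -> P2. 4 ppages; refcounts: pp0:1 pp1:3 pp2:3 pp3:2
Op 5: write(P2, v2, 126). refcount(pp2)=3>1 -> COPY to pp4. 5 ppages; refcounts: pp0:1 pp1:3 pp2:2 pp3:2 pp4:1
Op 6: write(P1, v2, 146). refcount(pp2)=2>1 -> COPY to pp5. 6 ppages; refcounts: pp0:1 pp1:3 pp2:1 pp3:2 pp4:1 pp5:1
Op 7: write(P2, v1, 161). refcount(pp1)=3>1 -> COPY to pp6. 7 ppages; refcounts: pp0:1 pp1:2 pp2:1 pp3:2 pp4:1 pp5:1 pp6:1

yes yes yes yes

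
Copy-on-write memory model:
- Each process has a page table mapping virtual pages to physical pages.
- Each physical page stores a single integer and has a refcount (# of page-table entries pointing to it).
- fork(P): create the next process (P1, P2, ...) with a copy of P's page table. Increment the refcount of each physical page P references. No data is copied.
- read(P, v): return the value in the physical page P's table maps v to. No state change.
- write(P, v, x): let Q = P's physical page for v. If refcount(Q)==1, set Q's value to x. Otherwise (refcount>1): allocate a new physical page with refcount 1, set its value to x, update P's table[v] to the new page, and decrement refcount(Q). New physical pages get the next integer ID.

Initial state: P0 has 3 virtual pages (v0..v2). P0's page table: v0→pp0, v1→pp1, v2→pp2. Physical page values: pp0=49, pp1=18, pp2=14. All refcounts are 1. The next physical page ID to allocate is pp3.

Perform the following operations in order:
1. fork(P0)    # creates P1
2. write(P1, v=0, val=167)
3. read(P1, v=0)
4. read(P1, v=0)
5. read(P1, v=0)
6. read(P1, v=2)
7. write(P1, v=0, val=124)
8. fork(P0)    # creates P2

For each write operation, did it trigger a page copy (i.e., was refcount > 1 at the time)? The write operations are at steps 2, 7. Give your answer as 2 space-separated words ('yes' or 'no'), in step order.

Op 1: fork(P0) -> P1. 3 ppages; refcounts: pp0:2 pp1:2 pp2:2
Op 2: write(P1, v0, 167). refcount(pp0)=2>1 -> COPY to pp3. 4 ppages; refcounts: pp0:1 pp1:2 pp2:2 pp3:1
Op 3: read(P1, v0) -> 167. No state change.
Op 4: read(P1, v0) -> 167. No state change.
Op 5: read(P1, v0) -> 167. No state change.
Op 6: read(P1, v2) -> 14. No state change.
Op 7: write(P1, v0, 124). refcount(pp3)=1 -> write in place. 4 ppages; refcounts: pp0:1 pp1:2 pp2:2 pp3:1
Op 8: fork(P0) -> P2. 4 ppages; refcounts: pp0:2 pp1:3 pp2:3 pp3:1

yes no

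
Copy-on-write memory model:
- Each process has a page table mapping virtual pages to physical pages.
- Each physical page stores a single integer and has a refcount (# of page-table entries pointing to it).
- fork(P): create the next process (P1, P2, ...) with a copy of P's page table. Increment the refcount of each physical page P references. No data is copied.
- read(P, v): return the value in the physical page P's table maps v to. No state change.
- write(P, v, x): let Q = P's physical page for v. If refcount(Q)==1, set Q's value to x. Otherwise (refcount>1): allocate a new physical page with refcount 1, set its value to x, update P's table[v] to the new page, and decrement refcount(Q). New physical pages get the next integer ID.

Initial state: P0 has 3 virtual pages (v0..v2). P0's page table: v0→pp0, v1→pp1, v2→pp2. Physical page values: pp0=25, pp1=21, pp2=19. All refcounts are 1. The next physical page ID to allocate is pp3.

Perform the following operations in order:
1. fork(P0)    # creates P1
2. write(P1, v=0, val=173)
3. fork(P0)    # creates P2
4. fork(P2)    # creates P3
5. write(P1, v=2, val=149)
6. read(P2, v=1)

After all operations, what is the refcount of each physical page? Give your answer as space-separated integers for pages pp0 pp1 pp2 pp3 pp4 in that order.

Op 1: fork(P0) -> P1. 3 ppages; refcounts: pp0:2 pp1:2 pp2:2
Op 2: write(P1, v0, 173). refcount(pp0)=2>1 -> COPY to pp3. 4 ppages; refcounts: pp0:1 pp1:2 pp2:2 pp3:1
Op 3: fork(P0) -> P2. 4 ppages; refcounts: pp0:2 pp1:3 pp2:3 pp3:1
Op 4: fork(P2) -> P3. 4 ppages; refcounts: pp0:3 pp1:4 pp2:4 pp3:1
Op 5: write(P1, v2, 149). refcount(pp2)=4>1 -> COPY to pp4. 5 ppages; refcounts: pp0:3 pp1:4 pp2:3 pp3:1 pp4:1
Op 6: read(P2, v1) -> 21. No state change.

Answer: 3 4 3 1 1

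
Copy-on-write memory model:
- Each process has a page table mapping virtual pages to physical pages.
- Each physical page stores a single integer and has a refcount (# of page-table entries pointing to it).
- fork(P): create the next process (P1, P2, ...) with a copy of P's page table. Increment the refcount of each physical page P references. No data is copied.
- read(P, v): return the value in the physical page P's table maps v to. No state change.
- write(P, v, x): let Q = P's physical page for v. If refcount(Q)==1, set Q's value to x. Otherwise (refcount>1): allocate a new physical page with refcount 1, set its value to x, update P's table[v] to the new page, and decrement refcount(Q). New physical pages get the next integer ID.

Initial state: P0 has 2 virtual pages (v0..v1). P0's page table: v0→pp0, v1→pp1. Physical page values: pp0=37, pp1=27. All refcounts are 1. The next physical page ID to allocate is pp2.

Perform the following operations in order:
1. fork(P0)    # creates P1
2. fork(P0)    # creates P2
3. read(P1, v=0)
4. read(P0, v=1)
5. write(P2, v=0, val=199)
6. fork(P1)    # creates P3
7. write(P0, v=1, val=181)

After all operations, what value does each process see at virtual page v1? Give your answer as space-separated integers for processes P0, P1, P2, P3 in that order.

Op 1: fork(P0) -> P1. 2 ppages; refcounts: pp0:2 pp1:2
Op 2: fork(P0) -> P2. 2 ppages; refcounts: pp0:3 pp1:3
Op 3: read(P1, v0) -> 37. No state change.
Op 4: read(P0, v1) -> 27. No state change.
Op 5: write(P2, v0, 199). refcount(pp0)=3>1 -> COPY to pp2. 3 ppages; refcounts: pp0:2 pp1:3 pp2:1
Op 6: fork(P1) -> P3. 3 ppages; refcounts: pp0:3 pp1:4 pp2:1
Op 7: write(P0, v1, 181). refcount(pp1)=4>1 -> COPY to pp3. 4 ppages; refcounts: pp0:3 pp1:3 pp2:1 pp3:1
P0: v1 -> pp3 = 181
P1: v1 -> pp1 = 27
P2: v1 -> pp1 = 27
P3: v1 -> pp1 = 27

Answer: 181 27 27 27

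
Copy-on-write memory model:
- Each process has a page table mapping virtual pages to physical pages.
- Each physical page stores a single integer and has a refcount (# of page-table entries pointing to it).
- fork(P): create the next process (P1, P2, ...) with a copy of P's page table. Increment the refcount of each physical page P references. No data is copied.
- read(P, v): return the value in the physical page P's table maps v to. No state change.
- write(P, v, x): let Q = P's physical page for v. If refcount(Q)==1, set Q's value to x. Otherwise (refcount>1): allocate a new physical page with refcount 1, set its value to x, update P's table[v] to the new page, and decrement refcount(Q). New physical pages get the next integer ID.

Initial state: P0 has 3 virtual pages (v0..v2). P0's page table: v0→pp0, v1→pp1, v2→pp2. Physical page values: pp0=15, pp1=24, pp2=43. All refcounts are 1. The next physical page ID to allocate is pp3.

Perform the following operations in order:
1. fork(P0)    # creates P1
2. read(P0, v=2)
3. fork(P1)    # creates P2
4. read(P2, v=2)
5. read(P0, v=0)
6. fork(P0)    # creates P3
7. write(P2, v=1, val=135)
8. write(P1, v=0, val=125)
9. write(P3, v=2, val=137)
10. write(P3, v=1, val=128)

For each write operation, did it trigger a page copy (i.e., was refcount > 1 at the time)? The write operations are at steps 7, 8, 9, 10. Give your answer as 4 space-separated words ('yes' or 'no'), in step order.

Op 1: fork(P0) -> P1. 3 ppages; refcounts: pp0:2 pp1:2 pp2:2
Op 2: read(P0, v2) -> 43. No state change.
Op 3: fork(P1) -> P2. 3 ppages; refcounts: pp0:3 pp1:3 pp2:3
Op 4: read(P2, v2) -> 43. No state change.
Op 5: read(P0, v0) -> 15. No state change.
Op 6: fork(P0) -> P3. 3 ppages; refcounts: pp0:4 pp1:4 pp2:4
Op 7: write(P2, v1, 135). refcount(pp1)=4>1 -> COPY to pp3. 4 ppages; refcounts: pp0:4 pp1:3 pp2:4 pp3:1
Op 8: write(P1, v0, 125). refcount(pp0)=4>1 -> COPY to pp4. 5 ppages; refcounts: pp0:3 pp1:3 pp2:4 pp3:1 pp4:1
Op 9: write(P3, v2, 137). refcount(pp2)=4>1 -> COPY to pp5. 6 ppages; refcounts: pp0:3 pp1:3 pp2:3 pp3:1 pp4:1 pp5:1
Op 10: write(P3, v1, 128). refcount(pp1)=3>1 -> COPY to pp6. 7 ppages; refcounts: pp0:3 pp1:2 pp2:3 pp3:1 pp4:1 pp5:1 pp6:1

yes yes yes yes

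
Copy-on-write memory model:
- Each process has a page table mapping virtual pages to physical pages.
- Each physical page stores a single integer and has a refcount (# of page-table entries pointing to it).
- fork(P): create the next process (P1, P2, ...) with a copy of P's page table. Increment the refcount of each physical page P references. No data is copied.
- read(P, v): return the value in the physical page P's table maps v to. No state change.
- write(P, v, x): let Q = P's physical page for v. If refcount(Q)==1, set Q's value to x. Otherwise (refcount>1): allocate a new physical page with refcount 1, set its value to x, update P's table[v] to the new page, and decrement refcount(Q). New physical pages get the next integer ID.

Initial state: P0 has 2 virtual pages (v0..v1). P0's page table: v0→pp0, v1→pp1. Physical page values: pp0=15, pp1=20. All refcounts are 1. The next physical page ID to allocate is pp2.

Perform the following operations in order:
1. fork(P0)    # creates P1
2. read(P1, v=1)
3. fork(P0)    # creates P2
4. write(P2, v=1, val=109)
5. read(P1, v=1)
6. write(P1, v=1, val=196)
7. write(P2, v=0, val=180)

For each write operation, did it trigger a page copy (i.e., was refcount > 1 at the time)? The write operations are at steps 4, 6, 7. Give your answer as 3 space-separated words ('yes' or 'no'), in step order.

Op 1: fork(P0) -> P1. 2 ppages; refcounts: pp0:2 pp1:2
Op 2: read(P1, v1) -> 20. No state change.
Op 3: fork(P0) -> P2. 2 ppages; refcounts: pp0:3 pp1:3
Op 4: write(P2, v1, 109). refcount(pp1)=3>1 -> COPY to pp2. 3 ppages; refcounts: pp0:3 pp1:2 pp2:1
Op 5: read(P1, v1) -> 20. No state change.
Op 6: write(P1, v1, 196). refcount(pp1)=2>1 -> COPY to pp3. 4 ppages; refcounts: pp0:3 pp1:1 pp2:1 pp3:1
Op 7: write(P2, v0, 180). refcount(pp0)=3>1 -> COPY to pp4. 5 ppages; refcounts: pp0:2 pp1:1 pp2:1 pp3:1 pp4:1

yes yes yes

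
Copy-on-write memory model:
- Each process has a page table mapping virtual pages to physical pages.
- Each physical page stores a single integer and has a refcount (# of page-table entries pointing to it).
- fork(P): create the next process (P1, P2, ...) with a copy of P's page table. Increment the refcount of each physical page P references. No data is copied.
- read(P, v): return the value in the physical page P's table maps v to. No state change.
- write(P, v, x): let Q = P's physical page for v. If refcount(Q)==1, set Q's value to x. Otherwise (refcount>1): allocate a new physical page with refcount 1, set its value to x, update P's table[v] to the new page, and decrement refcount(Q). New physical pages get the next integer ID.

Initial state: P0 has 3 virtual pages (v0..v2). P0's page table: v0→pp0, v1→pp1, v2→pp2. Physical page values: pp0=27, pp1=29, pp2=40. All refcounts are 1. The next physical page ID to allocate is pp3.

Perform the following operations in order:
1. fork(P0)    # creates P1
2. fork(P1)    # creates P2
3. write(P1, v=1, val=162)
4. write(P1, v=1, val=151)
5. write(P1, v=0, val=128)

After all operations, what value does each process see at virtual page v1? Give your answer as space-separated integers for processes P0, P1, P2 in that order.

Answer: 29 151 29

Derivation:
Op 1: fork(P0) -> P1. 3 ppages; refcounts: pp0:2 pp1:2 pp2:2
Op 2: fork(P1) -> P2. 3 ppages; refcounts: pp0:3 pp1:3 pp2:3
Op 3: write(P1, v1, 162). refcount(pp1)=3>1 -> COPY to pp3. 4 ppages; refcounts: pp0:3 pp1:2 pp2:3 pp3:1
Op 4: write(P1, v1, 151). refcount(pp3)=1 -> write in place. 4 ppages; refcounts: pp0:3 pp1:2 pp2:3 pp3:1
Op 5: write(P1, v0, 128). refcount(pp0)=3>1 -> COPY to pp4. 5 ppages; refcounts: pp0:2 pp1:2 pp2:3 pp3:1 pp4:1
P0: v1 -> pp1 = 29
P1: v1 -> pp3 = 151
P2: v1 -> pp1 = 29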